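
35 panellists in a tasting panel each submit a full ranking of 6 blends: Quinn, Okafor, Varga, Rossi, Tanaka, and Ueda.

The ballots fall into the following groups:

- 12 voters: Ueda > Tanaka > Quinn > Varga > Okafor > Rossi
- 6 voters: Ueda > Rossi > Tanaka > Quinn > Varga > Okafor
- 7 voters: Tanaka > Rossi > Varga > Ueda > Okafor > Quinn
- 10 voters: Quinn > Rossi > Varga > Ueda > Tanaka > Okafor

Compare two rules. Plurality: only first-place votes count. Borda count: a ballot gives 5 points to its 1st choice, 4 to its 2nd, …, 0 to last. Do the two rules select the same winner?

Plurality first-place counts: Quinn 10, Okafor 0, Varga 0, Rossi 0, Tanaka 7, Ueda 18 → Ueda.
Borda totals: Quinn 98, Okafor 19, Varga 81, Rossi 92, Tanaka 111, Ueda 124 → Ueda.
The two rules agree on Ueda.

Yes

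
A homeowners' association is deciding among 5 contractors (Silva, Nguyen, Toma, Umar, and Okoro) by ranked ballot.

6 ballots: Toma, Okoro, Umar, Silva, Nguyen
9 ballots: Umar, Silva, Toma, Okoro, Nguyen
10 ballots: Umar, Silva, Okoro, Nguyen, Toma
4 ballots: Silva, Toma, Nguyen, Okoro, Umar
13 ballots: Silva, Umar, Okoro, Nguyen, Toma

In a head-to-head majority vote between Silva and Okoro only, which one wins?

Ballots ranking Silva above Okoro: 9+10+4+13 = 36.
Ballots ranking Okoro above Silva: 6.
Silva wins the head-to-head, 36–6.

Silva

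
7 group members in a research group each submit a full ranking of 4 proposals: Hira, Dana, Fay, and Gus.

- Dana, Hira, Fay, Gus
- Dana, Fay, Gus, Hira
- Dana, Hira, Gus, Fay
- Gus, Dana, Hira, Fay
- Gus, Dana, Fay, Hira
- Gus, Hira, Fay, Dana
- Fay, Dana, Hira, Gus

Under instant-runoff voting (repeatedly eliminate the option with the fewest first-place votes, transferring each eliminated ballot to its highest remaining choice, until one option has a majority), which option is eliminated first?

Hira

Round 1: Dana 3, Gus 3, Fay 1, Hira 0. Hira has the fewest and is eliminated.
Round 2: Dana 3, Gus 3, Fay 1. Fay has the fewest and is eliminated.
Round 3: Dana 4, Gus 3. Dana has a majority.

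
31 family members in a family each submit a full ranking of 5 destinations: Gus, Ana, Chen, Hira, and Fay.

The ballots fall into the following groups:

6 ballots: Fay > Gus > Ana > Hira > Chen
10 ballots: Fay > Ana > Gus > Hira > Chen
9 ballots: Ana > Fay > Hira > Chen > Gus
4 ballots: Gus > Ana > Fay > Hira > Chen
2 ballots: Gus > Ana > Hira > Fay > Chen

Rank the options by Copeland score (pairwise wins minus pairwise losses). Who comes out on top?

Fay

Pairwise results:
  Gus vs Ana: Ana wins 19–12.
  Gus vs Chen: Gus wins 22–9.
  Gus vs Hira: Gus wins 22–9.
  Gus vs Fay: Fay wins 25–6.
  Ana vs Chen: Ana wins 31–0.
  Ana vs Hira: Ana wins 31–0.
  Ana vs Fay: Fay wins 16–15.
  Chen vs Hira: Hira wins 31–0.
  Chen vs Fay: Fay wins 31–0.
  Hira vs Fay: Fay wins 29–2.
Copeland scores (wins − losses):
  Gus: 2 − 2 = 0
  Ana: 3 − 1 = 2
  Chen: 0 − 4 = -4
  Hira: 1 − 3 = -2
  Fay: 4 − 0 = 4
Fay has the best Copeland score.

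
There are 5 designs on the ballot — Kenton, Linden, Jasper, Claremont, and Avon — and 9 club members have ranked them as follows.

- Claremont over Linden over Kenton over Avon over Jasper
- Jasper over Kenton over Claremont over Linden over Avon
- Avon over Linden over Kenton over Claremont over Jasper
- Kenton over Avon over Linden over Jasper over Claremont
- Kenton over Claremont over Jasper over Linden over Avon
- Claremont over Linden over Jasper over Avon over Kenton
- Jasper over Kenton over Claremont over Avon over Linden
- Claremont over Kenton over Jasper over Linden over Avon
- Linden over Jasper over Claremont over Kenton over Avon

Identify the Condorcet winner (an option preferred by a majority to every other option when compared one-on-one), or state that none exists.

Kenton

Head-to-head results (9 voters total):
Kenton vs Linden: Kenton wins 5–4.
Kenton vs Jasper: Kenton wins 5–4.
Kenton vs Claremont: Kenton wins 5–4.
Kenton vs Avon: Kenton wins 7–2.
Linden vs Jasper: Linden wins 5–4.
Linden vs Claremont: Claremont wins 6–3.
Linden vs Avon: Linden wins 6–3.
Jasper vs Claremont: Claremont wins 5–4.
Jasper vs Avon: Jasper wins 6–3.
Claremont vs Avon: Claremont wins 7–2.
Kenton beats each rival — Linden (5–4), Jasper (5–4), Claremont (5–4), Avon (7–2) — so Kenton is the Condorcet winner.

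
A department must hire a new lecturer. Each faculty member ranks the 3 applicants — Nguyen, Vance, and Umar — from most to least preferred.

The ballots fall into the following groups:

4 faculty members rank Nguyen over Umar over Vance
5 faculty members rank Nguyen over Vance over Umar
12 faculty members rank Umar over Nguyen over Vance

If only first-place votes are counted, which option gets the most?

First-place vote totals:
  Nguyen: 9
  Vance: 0
  Umar: 12
Umar has the most first-place votes.

Umar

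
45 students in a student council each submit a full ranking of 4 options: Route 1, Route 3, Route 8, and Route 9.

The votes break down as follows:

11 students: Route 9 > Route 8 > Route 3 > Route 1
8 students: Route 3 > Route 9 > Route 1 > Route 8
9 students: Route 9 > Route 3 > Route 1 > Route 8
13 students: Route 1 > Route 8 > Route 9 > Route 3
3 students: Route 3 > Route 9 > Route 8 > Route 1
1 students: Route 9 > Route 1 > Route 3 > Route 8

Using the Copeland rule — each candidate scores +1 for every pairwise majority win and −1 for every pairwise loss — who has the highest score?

Route 9

Pairwise results:
  Route 1 vs Route 3: Route 3 wins 31–14.
  Route 1 vs Route 8: Route 1 wins 31–14.
  Route 1 vs Route 9: Route 9 wins 32–13.
  Route 3 vs Route 8: Route 8 wins 24–21.
  Route 3 vs Route 9: Route 9 wins 34–11.
  Route 8 vs Route 9: Route 9 wins 32–13.
Copeland scores (wins − losses):
  Route 1: 1 − 2 = -1
  Route 3: 1 − 2 = -1
  Route 8: 1 − 2 = -1
  Route 9: 3 − 0 = 3
Route 9 has the best Copeland score.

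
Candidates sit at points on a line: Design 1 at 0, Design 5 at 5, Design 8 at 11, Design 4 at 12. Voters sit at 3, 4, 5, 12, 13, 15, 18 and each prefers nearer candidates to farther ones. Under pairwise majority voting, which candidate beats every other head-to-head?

With single-peaked preferences on a line, the Condorcet winner is the candidate closest to the median voter.
The median voter (position 12) is closest to Design 4 at 12.
Check: Design 4 vs Design 1 — voters closer to Design 4: 4 of 7.

Design 4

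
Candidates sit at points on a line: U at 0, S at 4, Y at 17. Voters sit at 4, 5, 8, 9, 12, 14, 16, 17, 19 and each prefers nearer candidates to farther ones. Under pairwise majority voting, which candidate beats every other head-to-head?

With single-peaked preferences on a line, the Condorcet winner is the candidate closest to the median voter.
The median voter (position 12) is closest to Y at 17.
Check: Y vs S — voters closer to Y: 5 of 9.

Y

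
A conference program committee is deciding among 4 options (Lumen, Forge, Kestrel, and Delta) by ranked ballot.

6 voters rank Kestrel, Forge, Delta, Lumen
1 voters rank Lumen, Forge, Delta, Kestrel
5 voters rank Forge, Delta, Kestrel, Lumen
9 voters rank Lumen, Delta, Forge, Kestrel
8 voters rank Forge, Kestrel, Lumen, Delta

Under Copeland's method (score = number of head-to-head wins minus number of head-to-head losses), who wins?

Forge

Pairwise results:
  Lumen vs Forge: Forge wins 19–10.
  Lumen vs Kestrel: Kestrel wins 19–10.
  Lumen vs Delta: Lumen wins 18–11.
  Forge vs Kestrel: Forge wins 23–6.
  Forge vs Delta: Forge wins 20–9.
  Kestrel vs Delta: Delta wins 15–14.
Copeland scores (wins − losses):
  Lumen: 1 − 2 = -1
  Forge: 3 − 0 = 3
  Kestrel: 1 − 2 = -1
  Delta: 1 − 2 = -1
Forge has the best Copeland score.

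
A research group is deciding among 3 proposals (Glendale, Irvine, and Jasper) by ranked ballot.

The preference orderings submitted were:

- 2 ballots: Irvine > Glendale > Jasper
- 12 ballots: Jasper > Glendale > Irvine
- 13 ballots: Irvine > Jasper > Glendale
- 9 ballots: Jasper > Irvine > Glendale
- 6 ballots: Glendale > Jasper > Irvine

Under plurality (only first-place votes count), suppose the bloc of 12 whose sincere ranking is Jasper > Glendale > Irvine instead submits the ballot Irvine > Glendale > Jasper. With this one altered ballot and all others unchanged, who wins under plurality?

Irvine

First-place totals with the altered ballot: Glendale 6, Irvine 27, Jasper 9.
The switch changes the winner from Jasper to Irvine.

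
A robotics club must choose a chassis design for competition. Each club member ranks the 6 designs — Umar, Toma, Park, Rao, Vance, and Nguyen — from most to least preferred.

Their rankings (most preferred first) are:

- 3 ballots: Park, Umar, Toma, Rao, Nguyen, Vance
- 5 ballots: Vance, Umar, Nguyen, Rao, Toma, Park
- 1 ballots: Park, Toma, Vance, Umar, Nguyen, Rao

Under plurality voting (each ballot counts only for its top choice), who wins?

Vance

First-place vote totals:
  Umar: 0
  Toma: 0
  Park: 4
  Rao: 0
  Vance: 5
  Nguyen: 0
Vance has the most first-place votes.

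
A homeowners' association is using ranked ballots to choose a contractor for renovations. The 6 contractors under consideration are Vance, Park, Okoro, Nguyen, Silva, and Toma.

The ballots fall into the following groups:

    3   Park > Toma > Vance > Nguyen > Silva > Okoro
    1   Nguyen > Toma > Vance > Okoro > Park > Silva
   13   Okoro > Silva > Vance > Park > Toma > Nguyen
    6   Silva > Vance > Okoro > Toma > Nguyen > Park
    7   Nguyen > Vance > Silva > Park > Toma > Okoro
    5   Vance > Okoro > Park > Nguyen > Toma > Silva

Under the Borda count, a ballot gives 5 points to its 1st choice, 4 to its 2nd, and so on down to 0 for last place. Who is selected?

Borda scores:
  Vance: 3·3 + 3 + 13·3 + 6·4 + 7·4 + 5·5 = 128
  Park: 3·5 + 1 + 13·2 + 6·0 + 7·2 + 5·3 = 71
  Okoro: 3·0 + 2 + 13·5 + 6·3 + 7·0 + 5·4 = 105
  Nguyen: 3·2 + 5 + 13·0 + 6·1 + 7·5 + 5·2 = 62
  Silva: 3·1 + 0 + 13·4 + 6·5 + 7·3 + 5·0 = 106
  Toma: 3·4 + 4 + 13·1 + 6·2 + 7·1 + 5·1 = 53
Vance has the highest total.

Vance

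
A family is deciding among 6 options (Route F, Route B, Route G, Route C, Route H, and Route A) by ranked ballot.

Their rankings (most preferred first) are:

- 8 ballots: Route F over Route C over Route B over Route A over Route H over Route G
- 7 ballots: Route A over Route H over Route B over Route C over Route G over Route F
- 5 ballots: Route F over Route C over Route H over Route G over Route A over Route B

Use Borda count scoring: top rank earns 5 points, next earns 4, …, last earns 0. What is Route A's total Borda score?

Borda scores:
  Route F: 8·5 + 7·0 + 5·5 = 65
  Route B: 8·3 + 7·3 + 5·0 = 45
  Route G: 8·0 + 7·1 + 5·2 = 17
  Route C: 8·4 + 7·2 + 5·4 = 66
  Route H: 8·1 + 7·4 + 5·3 = 51
  Route A: 8·2 + 7·5 + 5·1 = 56

56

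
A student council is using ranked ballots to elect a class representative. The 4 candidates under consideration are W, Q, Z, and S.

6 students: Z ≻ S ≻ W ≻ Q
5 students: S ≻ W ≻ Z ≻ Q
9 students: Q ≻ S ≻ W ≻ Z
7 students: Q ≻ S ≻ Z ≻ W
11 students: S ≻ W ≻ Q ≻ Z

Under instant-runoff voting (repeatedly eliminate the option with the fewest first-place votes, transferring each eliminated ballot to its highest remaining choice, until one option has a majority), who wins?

Round 1: Q 16, S 16, Z 6, W 0. W has the fewest and is eliminated.
Round 2: Q 16, S 16, Z 6. Z has the fewest and is eliminated.
Round 3: S 22, Q 16. S has a majority.

S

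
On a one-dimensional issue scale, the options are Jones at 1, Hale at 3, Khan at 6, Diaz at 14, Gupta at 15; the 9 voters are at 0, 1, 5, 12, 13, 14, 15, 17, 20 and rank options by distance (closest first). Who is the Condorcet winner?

With single-peaked preferences on a line, the Condorcet winner is the candidate closest to the median voter.
The median voter (position 13) is closest to Diaz at 14.
Check: Diaz vs Gupta — voters closer to Diaz: 6 of 9.

Diaz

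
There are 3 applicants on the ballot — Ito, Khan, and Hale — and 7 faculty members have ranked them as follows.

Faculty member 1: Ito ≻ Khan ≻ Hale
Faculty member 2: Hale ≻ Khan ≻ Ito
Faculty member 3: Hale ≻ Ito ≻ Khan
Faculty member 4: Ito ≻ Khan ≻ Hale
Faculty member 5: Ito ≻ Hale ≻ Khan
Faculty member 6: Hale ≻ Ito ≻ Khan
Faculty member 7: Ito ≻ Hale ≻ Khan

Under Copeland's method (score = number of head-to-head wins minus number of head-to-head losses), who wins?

Pairwise results:
  Ito vs Khan: Ito wins 6–1.
  Ito vs Hale: Ito wins 4–3.
  Khan vs Hale: Hale wins 5–2.
Copeland scores (wins − losses):
  Ito: 2 − 0 = 2
  Khan: 0 − 2 = -2
  Hale: 1 − 1 = 0
Ito has the best Copeland score.

Ito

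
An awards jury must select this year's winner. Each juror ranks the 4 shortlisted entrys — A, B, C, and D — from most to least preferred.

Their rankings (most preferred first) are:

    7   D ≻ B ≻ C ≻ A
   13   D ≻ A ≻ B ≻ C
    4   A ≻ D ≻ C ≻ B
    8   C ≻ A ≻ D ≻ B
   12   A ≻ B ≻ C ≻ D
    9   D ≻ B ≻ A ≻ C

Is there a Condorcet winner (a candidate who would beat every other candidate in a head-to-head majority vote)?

Head-to-head results (53 voters total):
A vs B: A wins 37–16.
A vs C: A wins 38–15.
A vs D: D wins 29–24.
B vs C: B wins 41–12.
B vs D: D wins 41–12.
C vs D: D wins 33–20.
D beats each rival — A (29–24), B (41–12), C (33–20) — so D is the Condorcet winner.

Yes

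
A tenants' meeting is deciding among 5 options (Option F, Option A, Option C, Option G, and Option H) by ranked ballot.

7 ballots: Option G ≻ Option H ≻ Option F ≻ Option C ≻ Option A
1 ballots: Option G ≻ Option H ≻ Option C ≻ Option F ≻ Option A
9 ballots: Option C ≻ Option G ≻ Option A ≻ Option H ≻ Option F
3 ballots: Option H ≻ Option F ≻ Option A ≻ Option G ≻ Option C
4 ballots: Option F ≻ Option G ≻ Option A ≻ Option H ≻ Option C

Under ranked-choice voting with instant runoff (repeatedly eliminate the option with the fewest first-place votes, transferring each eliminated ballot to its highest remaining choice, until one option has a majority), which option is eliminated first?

Option A

Round 1: Option C 9, Option G 8, Option F 4, Option H 3, Option A 0. Option A has the fewest and is eliminated.
Round 2: Option C 9, Option G 8, Option F 4, Option H 3. Option H has the fewest and is eliminated.
Round 3: Option C 9, Option G 8, Option F 7. Option F has the fewest and is eliminated.
Round 4: Option G 15, Option C 9. Option G has a majority.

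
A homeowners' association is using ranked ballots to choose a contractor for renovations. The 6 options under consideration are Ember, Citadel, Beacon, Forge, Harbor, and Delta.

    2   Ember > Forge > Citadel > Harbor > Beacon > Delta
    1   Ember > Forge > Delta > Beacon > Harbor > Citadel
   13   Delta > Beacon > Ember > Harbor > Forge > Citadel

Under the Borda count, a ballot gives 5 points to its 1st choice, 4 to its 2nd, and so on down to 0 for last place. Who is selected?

Delta

Borda scores:
  Ember: 2·5 + 5 + 13·3 = 54
  Citadel: 2·3 + 0 + 13·0 = 6
  Beacon: 2·1 + 2 + 13·4 = 56
  Forge: 2·4 + 4 + 13·1 = 25
  Harbor: 2·2 + 1 + 13·2 = 31
  Delta: 2·0 + 3 + 13·5 = 68
Delta has the highest total.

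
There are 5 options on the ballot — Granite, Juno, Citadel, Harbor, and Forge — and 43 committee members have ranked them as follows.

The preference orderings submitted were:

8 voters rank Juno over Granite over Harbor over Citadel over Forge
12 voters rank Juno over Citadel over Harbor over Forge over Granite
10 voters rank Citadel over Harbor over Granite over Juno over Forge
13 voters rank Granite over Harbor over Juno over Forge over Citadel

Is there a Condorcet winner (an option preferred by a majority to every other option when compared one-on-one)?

Head-to-head results (43 voters total):
Granite vs Juno: Granite wins 23–20.
Granite vs Citadel: Citadel wins 22–21.
Granite vs Harbor: Harbor wins 22–21.
Granite vs Forge: Granite wins 31–12.
Juno vs Citadel: Juno wins 33–10.
Juno vs Harbor: Harbor wins 23–20.
Juno vs Forge: Juno wins 43–0.
Citadel vs Harbor: Citadel wins 22–21.
Citadel vs Forge: Citadel wins 30–13.
Harbor vs Forge: Harbor wins 43–0.
No candidate beats all others: Granite beats Juno beats Citadel beats Granite, a majority cycle.

No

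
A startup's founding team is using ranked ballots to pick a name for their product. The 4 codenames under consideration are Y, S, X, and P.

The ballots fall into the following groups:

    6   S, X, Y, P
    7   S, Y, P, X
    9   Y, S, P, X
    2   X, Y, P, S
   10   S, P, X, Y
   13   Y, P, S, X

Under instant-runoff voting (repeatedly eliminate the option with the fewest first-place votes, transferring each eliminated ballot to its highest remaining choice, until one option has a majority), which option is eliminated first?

Round 1: S 23, Y 22, X 2, P 0. P has the fewest and is eliminated.
Round 2: S 23, Y 22, X 2. X has the fewest and is eliminated.
Round 3: Y 24, S 23. Y has a majority.

P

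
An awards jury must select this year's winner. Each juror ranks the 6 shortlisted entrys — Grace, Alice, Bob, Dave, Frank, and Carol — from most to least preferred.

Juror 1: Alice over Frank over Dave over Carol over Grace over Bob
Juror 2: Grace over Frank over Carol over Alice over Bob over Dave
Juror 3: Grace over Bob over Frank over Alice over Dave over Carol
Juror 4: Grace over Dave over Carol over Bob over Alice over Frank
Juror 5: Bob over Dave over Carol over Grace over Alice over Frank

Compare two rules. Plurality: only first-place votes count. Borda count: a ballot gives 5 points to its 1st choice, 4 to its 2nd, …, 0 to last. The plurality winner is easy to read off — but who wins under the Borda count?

Grace

Plurality first-place counts: Grace 3, Alice 1, Bob 1, Dave 0, Frank 0, Carol 0 → Grace.
Borda totals: Grace 18, Alice 11, Bob 12, Dave 12, Frank 11, Carol 11 → Grace.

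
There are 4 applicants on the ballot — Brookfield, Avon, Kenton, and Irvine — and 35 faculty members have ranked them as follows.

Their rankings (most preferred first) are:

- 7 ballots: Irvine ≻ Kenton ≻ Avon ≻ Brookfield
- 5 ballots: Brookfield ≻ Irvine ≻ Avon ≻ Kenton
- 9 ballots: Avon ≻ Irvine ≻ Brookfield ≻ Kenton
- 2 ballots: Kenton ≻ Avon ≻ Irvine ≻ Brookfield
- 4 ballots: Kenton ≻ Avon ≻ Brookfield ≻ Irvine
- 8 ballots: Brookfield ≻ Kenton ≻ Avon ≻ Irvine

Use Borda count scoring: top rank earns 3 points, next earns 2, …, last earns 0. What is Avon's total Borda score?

Borda scores:
  Brookfield: 7·0 + 5·3 + 9·1 + 2·0 + 4·1 + 8·3 = 52
  Avon: 7·1 + 5·1 + 9·3 + 2·2 + 4·2 + 8·1 = 59
  Kenton: 7·2 + 5·0 + 9·0 + 2·3 + 4·3 + 8·2 = 48
  Irvine: 7·3 + 5·2 + 9·2 + 2·1 + 4·0 + 8·0 = 51

59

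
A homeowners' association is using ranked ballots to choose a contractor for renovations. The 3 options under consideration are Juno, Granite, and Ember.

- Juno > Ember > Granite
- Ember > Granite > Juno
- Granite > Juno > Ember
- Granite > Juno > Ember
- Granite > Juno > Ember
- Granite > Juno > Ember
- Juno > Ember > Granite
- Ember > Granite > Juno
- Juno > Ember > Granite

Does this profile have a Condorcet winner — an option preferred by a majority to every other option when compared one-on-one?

No

Head-to-head results (9 voters total):
Juno vs Granite: Granite wins 6–3.
Juno vs Ember: Juno wins 7–2.
Granite vs Ember: Ember wins 5–4.
No candidate beats all others: Juno beats Ember beats Granite beats Juno, a majority cycle.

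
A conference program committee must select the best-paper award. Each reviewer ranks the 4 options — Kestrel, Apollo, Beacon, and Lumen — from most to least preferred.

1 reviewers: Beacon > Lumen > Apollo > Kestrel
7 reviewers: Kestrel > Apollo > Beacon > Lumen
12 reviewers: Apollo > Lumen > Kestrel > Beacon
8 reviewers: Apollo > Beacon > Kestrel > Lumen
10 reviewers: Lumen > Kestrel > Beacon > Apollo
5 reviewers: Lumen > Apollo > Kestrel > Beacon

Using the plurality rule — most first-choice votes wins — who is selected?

First-place vote totals:
  Kestrel: 7
  Apollo: 20
  Beacon: 1
  Lumen: 15
Apollo has the most first-place votes.

Apollo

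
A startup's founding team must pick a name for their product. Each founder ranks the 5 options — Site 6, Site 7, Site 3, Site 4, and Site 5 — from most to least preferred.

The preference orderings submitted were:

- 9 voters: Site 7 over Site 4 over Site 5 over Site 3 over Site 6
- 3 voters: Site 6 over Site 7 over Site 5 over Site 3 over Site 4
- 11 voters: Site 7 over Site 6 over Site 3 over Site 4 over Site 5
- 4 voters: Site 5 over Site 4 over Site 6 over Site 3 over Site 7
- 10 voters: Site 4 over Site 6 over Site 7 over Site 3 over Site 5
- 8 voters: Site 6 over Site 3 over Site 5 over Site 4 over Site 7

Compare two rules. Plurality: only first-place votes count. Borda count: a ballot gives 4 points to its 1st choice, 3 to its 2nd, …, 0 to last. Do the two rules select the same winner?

Plurality first-place counts: Site 6 11, Site 7 20, Site 3 0, Site 4 10, Site 5 4 → Site 7.
Borda totals: Site 6 115, Site 7 109, Site 3 72, Site 4 98, Site 5 56 → Site 6.
The two rules disagree: plurality picks Site 7, Borda picks Site 6.

No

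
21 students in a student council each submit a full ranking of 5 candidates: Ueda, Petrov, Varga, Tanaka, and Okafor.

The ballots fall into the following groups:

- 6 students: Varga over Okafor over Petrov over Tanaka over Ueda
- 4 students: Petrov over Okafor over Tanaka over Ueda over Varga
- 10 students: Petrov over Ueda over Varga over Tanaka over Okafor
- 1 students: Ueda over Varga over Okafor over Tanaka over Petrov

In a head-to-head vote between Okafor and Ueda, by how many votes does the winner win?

Ballots ranking Okafor above Ueda: 6+4 = 10.
Ballots ranking Ueda above Okafor: 10+1 = 11.
Ueda wins 11–10, a margin of 1.

1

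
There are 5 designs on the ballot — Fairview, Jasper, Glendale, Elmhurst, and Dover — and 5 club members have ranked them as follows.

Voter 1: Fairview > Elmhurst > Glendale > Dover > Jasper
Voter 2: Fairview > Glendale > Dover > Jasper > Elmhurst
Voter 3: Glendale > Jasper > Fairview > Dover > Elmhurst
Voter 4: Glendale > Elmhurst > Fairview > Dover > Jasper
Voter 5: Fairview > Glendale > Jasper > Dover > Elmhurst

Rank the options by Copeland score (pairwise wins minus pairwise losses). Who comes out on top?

Fairview

Pairwise results:
  Fairview vs Jasper: Fairview wins 4–1.
  Fairview vs Glendale: Fairview wins 3–2.
  Fairview vs Elmhurst: Fairview wins 4–1.
  Fairview vs Dover: Fairview wins 5–0.
  Jasper vs Glendale: Glendale wins 5–0.
  Jasper vs Elmhurst: Jasper wins 3–2.
  Jasper vs Dover: Dover wins 3–2.
  Glendale vs Elmhurst: Glendale wins 4–1.
  Glendale vs Dover: Glendale wins 5–0.
  Elmhurst vs Dover: Dover wins 3–2.
Copeland scores (wins − losses):
  Fairview: 4 − 0 = 4
  Jasper: 1 − 3 = -2
  Glendale: 3 − 1 = 2
  Elmhurst: 0 − 4 = -4
  Dover: 2 − 2 = 0
Fairview has the best Copeland score.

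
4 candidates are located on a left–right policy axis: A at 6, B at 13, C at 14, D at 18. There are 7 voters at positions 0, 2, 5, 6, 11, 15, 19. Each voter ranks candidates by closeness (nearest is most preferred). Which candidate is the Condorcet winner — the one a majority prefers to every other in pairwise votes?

With single-peaked preferences on a line, the Condorcet winner is the candidate closest to the median voter.
The median voter (position 6) is closest to A at 6.
Check: A vs C — voters closer to A: 4 of 7.

A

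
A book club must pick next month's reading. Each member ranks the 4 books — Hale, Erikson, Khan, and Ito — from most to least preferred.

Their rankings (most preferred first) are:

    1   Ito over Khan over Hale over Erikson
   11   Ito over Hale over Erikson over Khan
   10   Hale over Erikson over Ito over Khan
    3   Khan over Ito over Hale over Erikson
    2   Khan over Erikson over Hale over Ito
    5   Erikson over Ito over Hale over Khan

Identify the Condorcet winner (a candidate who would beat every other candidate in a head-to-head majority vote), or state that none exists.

Head-to-head results (32 voters total):
Hale vs Erikson: Hale wins 25–7.
Hale vs Khan: Hale wins 26–6.
Hale vs Ito: Ito wins 20–12.
Erikson vs Khan: Erikson wins 26–6.
Erikson vs Ito: Erikson wins 17–15.
Khan vs Ito: Ito wins 27–5.
No candidate beats all others: Hale beats Erikson beats Ito beats Hale, a majority cycle.

No Condorcet winner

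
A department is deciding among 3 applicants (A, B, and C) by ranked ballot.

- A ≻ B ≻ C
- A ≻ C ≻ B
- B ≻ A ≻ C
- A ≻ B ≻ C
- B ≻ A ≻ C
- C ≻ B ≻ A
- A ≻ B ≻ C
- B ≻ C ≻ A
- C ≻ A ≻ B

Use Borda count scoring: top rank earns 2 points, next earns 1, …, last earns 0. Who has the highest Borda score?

Borda scores:
  A: 2 + 2 + 1 + 2 + 1 + 0 + 2 + 0 + 1 = 11
  B: 1 + 0 + 2 + 1 + 2 + 1 + 1 + 2 + 0 = 10
  C: 0 + 1 + 0 + 0 + 0 + 2 + 0 + 1 + 2 = 6
A has the highest total.

A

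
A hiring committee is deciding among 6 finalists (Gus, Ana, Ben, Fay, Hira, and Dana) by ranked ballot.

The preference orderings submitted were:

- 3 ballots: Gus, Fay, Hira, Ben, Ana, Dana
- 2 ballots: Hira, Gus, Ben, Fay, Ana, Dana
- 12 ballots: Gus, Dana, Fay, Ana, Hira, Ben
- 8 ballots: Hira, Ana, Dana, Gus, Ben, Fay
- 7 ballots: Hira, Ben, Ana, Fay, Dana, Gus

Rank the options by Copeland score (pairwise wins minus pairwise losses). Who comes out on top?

Pairwise results:
  Gus vs Ana: Gus wins 17–15.
  Gus vs Ben: Gus wins 25–7.
  Gus vs Fay: Gus wins 25–7.
  Gus vs Hira: Hira wins 17–15.
  Gus vs Dana: Gus wins 17–15.
  Ana vs Ben: Ana wins 20–12.
  Ana vs Fay: Fay wins 17–15.
  Ana vs Hira: Hira wins 20–12.
  Ana vs Dana: Ana wins 20–12.
  Ben vs Fay: Ben wins 17–15.
  Ben vs Hira: Hira wins 32–0.
  Ben vs Dana: Dana wins 20–12.
  Fay vs Hira: Hira wins 17–15.
  Fay vs Dana: Dana wins 20–12.
  Hira vs Dana: Hira wins 20–12.
Copeland scores (wins − losses):
  Gus: 4 − 1 = 3
  Ana: 2 − 3 = -1
  Ben: 1 − 4 = -3
  Fay: 1 − 4 = -3
  Hira: 5 − 0 = 5
  Dana: 2 − 3 = -1
Hira has the best Copeland score.

Hira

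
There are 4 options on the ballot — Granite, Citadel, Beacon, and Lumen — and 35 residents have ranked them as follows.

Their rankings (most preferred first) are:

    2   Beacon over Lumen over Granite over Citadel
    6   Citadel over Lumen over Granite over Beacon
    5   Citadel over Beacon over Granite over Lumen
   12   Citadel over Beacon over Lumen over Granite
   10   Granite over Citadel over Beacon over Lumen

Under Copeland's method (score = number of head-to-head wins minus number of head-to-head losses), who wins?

Citadel

Pairwise results:
  Granite vs Citadel: Citadel wins 23–12.
  Granite vs Beacon: Beacon wins 19–16.
  Granite vs Lumen: Lumen wins 20–15.
  Citadel vs Beacon: Citadel wins 33–2.
  Citadel vs Lumen: Citadel wins 33–2.
  Beacon vs Lumen: Beacon wins 29–6.
Copeland scores (wins − losses):
  Granite: 0 − 3 = -3
  Citadel: 3 − 0 = 3
  Beacon: 2 − 1 = 1
  Lumen: 1 − 2 = -1
Citadel has the best Copeland score.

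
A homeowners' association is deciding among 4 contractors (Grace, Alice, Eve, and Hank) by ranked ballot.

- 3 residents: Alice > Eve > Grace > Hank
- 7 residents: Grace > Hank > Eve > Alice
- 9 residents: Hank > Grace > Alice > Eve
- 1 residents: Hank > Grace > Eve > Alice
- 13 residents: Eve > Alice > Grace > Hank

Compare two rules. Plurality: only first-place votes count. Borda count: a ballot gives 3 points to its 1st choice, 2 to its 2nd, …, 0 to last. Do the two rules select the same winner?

No

Plurality first-place counts: Grace 7, Alice 3, Eve 13, Hank 10 → Eve.
Borda totals: Grace 57, Alice 44, Eve 53, Hank 44 → Grace.
The two rules disagree: plurality picks Eve, Borda picks Grace.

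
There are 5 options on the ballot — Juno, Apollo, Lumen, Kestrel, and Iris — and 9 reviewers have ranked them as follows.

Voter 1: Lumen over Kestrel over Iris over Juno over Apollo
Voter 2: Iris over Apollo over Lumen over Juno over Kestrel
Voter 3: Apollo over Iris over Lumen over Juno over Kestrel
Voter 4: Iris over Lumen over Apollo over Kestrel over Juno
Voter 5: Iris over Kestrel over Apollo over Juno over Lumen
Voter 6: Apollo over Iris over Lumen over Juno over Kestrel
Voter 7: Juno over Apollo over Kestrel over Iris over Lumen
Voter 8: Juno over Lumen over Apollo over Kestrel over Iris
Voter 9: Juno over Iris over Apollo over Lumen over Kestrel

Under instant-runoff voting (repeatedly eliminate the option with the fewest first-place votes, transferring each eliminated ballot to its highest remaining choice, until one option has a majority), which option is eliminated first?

Kestrel

Round 1: Juno 3, Iris 3, Apollo 2, Lumen 1, Kestrel 0. Kestrel has the fewest and is eliminated.
Round 2: Juno 3, Iris 3, Apollo 2, Lumen 1. Lumen has the fewest and is eliminated.
Round 3: Iris 4, Juno 3, Apollo 2. Apollo has the fewest and is eliminated.
Round 4: Iris 6, Juno 3. Iris has a majority.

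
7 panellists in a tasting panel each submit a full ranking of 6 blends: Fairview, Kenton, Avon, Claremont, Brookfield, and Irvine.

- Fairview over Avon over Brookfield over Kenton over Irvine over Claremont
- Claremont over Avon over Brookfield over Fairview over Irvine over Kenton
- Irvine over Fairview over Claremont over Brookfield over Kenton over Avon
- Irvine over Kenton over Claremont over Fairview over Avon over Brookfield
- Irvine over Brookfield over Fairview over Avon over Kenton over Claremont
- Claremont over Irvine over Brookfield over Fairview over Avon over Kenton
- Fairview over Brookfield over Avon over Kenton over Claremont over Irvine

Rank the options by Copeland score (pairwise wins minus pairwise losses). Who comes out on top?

Irvine

Pairwise results:
  Fairview vs Kenton: Fairview wins 6–1.
  Fairview vs Avon: Fairview wins 6–1.
  Fairview vs Claremont: Fairview wins 4–3.
  Fairview vs Brookfield: Fairview wins 4–3.
  Fairview vs Irvine: Irvine wins 4–3.
  Kenton vs Avon: Avon wins 5–2.
  Kenton vs Claremont: Kenton wins 4–3.
  Kenton vs Brookfield: Brookfield wins 6–1.
  Kenton vs Irvine: Irvine wins 5–2.
  Avon vs Claremont: Claremont wins 4–3.
  Avon vs Brookfield: Brookfield wins 4–3.
  Avon vs Irvine: Irvine wins 4–3.
  Claremont vs Brookfield: Claremont wins 4–3.
  Claremont vs Irvine: Irvine wins 4–3.
  Brookfield vs Irvine: Irvine wins 4–3.
Copeland scores (wins − losses):
  Fairview: 4 − 1 = 3
  Kenton: 1 − 4 = -3
  Avon: 1 − 4 = -3
  Claremont: 2 − 3 = -1
  Brookfield: 2 − 3 = -1
  Irvine: 5 − 0 = 5
Irvine has the best Copeland score.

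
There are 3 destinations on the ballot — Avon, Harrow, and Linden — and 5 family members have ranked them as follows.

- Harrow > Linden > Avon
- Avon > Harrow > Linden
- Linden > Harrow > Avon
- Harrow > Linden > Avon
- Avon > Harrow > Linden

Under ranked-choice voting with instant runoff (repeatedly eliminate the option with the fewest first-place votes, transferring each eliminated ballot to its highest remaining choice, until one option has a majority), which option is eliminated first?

Round 1: Avon 2, Harrow 2, Linden 1. Linden has the fewest and is eliminated.
Round 2: Harrow 3, Avon 2. Harrow has a majority.

Linden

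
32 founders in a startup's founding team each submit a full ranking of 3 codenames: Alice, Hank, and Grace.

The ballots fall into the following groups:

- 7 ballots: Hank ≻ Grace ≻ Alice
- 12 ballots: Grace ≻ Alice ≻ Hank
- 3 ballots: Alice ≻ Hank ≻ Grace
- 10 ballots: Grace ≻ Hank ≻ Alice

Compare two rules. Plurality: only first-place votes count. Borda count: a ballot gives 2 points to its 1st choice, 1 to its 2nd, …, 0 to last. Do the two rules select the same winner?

Plurality first-place counts: Alice 3, Hank 7, Grace 22 → Grace.
Borda totals: Alice 18, Hank 27, Grace 51 → Grace.
The two rules agree on Grace.

Yes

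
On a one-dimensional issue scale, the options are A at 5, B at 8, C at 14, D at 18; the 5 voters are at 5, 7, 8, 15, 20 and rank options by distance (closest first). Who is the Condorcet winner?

B

With single-peaked preferences on a line, the Condorcet winner is the candidate closest to the median voter.
The median voter (position 8) is closest to B at 8.
Check: B vs C — voters closer to B: 3 of 5.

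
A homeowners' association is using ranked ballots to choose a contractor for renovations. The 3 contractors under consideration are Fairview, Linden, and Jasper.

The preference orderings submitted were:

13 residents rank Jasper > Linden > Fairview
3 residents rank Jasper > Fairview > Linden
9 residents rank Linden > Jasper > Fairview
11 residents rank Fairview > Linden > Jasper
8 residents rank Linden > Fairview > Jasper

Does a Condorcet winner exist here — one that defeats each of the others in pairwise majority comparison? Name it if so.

Head-to-head results (44 voters total):
Fairview vs Linden: Linden wins 30–14.
Fairview vs Jasper: Jasper wins 25–19.
Linden vs Jasper: Linden wins 28–16.
Linden beats each rival — Fairview (30–14), Jasper (28–16) — so Linden is the Condorcet winner.

Linden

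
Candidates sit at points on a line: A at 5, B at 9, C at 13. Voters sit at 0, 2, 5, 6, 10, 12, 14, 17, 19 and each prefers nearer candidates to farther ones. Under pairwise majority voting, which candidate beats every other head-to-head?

B

With single-peaked preferences on a line, the Condorcet winner is the candidate closest to the median voter.
The median voter (position 10) is closest to B at 9.
Check: B vs A — voters closer to B: 5 of 9.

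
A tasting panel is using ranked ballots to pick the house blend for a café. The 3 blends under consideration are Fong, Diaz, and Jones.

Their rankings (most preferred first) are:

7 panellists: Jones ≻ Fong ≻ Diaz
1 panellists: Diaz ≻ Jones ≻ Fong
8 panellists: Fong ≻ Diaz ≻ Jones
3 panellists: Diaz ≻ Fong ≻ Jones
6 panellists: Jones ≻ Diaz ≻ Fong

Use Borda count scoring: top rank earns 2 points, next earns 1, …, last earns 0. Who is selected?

Borda scores:
  Fong: 7·1 + 0 + 8·2 + 3·1 + 6·0 = 26
  Diaz: 7·0 + 2 + 8·1 + 3·2 + 6·1 = 22
  Jones: 7·2 + 1 + 8·0 + 3·0 + 6·2 = 27
Jones has the highest total.

Jones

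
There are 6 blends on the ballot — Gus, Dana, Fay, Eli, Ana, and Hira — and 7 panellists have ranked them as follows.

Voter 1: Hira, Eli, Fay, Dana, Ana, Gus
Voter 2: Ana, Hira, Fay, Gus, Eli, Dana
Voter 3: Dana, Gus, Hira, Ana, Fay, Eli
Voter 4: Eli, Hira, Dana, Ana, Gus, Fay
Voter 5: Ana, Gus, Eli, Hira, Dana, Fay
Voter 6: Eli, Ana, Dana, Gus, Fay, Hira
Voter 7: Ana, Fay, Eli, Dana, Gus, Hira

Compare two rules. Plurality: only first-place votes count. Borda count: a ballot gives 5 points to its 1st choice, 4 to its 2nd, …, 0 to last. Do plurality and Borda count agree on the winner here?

Yes

Plurality first-place counts: Gus 0, Dana 1, Fay 0, Eli 2, Ana 3, Hira 1 → Ana.
Borda totals: Gus 14, Dana 16, Fay 12, Eli 21, Ana 24, Hira 18 → Ana.
The two rules agree on Ana.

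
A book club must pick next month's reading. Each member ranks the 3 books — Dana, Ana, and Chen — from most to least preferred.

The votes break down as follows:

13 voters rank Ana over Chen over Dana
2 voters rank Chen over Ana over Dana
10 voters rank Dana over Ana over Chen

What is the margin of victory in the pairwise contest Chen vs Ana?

Ballots ranking Chen above Ana: 2.
Ballots ranking Ana above Chen: 13+10 = 23.
Ana wins 23–2, a margin of 21.

21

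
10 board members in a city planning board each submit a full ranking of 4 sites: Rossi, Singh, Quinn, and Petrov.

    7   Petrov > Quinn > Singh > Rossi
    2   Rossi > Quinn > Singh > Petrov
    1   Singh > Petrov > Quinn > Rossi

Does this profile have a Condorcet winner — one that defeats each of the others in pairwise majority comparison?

Yes

Head-to-head results (10 voters total):
Rossi vs Singh: Singh wins 8–2.
Rossi vs Quinn: Quinn wins 8–2.
Rossi vs Petrov: Petrov wins 8–2.
Singh vs Quinn: Quinn wins 9–1.
Singh vs Petrov: Petrov wins 7–3.
Quinn vs Petrov: Petrov wins 8–2.
Petrov beats each rival — Rossi (8–2), Singh (7–3), Quinn (8–2) — so Petrov is the Condorcet winner.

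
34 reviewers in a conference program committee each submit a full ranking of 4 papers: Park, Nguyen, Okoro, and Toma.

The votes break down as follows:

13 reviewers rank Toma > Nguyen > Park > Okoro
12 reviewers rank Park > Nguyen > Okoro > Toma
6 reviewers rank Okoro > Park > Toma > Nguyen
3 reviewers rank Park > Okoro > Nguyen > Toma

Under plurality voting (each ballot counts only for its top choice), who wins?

First-place vote totals:
  Park: 15
  Nguyen: 0
  Okoro: 6
  Toma: 13
Park has the most first-place votes.

Park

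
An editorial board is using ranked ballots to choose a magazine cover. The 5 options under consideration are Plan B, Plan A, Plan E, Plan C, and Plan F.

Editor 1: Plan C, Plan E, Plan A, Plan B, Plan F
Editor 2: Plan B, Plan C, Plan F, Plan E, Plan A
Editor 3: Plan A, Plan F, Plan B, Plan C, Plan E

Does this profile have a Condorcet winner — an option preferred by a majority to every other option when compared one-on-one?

No

Head-to-head results (3 voters total):
Plan B vs Plan A: Plan A wins 2–1.
Plan B vs Plan E: Plan B wins 2–1.
Plan B vs Plan C: Plan B wins 2–1.
Plan B vs Plan F: Plan B wins 2–1.
Plan A vs Plan E: Plan E wins 2–1.
Plan A vs Plan C: Plan C wins 2–1.
Plan A vs Plan F: Plan A wins 2–1.
Plan E vs Plan C: Plan C wins 3–0.
Plan E vs Plan F: Plan F wins 2–1.
Plan C vs Plan F: Plan C wins 2–1.
No candidate beats all others: Plan B beats Plan E beats Plan A beats Plan B, a majority cycle.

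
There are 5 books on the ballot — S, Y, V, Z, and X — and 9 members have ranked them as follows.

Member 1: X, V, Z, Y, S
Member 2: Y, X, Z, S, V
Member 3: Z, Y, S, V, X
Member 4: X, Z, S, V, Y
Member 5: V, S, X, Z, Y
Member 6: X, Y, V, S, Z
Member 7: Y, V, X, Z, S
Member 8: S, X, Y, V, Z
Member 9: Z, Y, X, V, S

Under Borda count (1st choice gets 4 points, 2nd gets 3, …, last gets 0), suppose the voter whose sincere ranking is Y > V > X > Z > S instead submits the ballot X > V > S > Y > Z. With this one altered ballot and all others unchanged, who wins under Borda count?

Borda totals with the altered ballot: S 15, Y 17, V 16, Z 16, X 26.
The winner is unchanged: still X.

X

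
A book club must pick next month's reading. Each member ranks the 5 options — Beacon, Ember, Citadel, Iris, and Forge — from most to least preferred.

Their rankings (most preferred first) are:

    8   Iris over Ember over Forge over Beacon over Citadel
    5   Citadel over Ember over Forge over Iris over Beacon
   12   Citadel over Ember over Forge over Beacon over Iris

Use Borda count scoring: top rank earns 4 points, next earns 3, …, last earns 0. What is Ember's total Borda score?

Borda scores:
  Beacon: 8·1 + 5·0 + 12·1 = 20
  Ember: 8·3 + 5·3 + 12·3 = 75
  Citadel: 8·0 + 5·4 + 12·4 = 68
  Iris: 8·4 + 5·1 + 12·0 = 37
  Forge: 8·2 + 5·2 + 12·2 = 50

75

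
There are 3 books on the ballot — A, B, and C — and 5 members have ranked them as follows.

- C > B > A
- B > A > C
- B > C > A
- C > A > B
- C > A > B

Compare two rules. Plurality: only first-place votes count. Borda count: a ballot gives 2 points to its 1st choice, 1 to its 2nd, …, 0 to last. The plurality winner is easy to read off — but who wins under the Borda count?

Plurality first-place counts: A 0, B 2, C 3 → C.
Borda totals: A 3, B 5, C 7 → C.

C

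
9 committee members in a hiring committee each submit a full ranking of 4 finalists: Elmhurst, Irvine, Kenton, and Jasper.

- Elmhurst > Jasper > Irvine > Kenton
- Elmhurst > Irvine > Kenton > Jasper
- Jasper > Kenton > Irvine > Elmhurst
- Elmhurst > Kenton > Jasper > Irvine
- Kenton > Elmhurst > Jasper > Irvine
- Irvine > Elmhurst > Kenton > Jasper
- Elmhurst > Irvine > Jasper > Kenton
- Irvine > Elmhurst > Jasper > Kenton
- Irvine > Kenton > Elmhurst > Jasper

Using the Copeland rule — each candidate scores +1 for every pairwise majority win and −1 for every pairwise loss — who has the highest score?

Pairwise results:
  Elmhurst vs Irvine: Elmhurst wins 5–4.
  Elmhurst vs Kenton: Elmhurst wins 6–3.
  Elmhurst vs Jasper: Elmhurst wins 8–1.
  Irvine vs Kenton: Irvine wins 6–3.
  Irvine vs Jasper: Irvine wins 5–4.
  Kenton vs Jasper: Kenton wins 5–4.
Copeland scores (wins − losses):
  Elmhurst: 3 − 0 = 3
  Irvine: 2 − 1 = 1
  Kenton: 1 − 2 = -1
  Jasper: 0 − 3 = -3
Elmhurst has the best Copeland score.

Elmhurst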